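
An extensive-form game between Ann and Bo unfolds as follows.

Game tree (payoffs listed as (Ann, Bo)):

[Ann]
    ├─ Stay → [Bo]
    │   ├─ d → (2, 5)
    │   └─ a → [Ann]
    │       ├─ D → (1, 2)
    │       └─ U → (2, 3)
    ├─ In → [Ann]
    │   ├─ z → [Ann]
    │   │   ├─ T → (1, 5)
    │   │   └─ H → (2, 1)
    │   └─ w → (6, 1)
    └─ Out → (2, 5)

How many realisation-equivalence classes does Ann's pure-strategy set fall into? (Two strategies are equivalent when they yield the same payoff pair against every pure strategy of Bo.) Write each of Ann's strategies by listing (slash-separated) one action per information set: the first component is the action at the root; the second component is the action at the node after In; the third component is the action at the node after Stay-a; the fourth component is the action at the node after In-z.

Ann has 24 pure strategies: Stay/z/D/T, Stay/z/D/H, Stay/z/U/T, Stay/z/U/H, Stay/w/D/T, Stay/w/D/H, Stay/w/U/T, Stay/w/U/H, In/z/D/T, In/z/D/H, In/z/U/T, In/z/U/H, In/w/D/T, In/w/D/H, In/w/U/T, In/w/U/H, Out/z/D/T, Out/z/D/H, Out/z/U/T, Out/z/U/H, Out/w/D/T, Out/w/D/H, Out/w/U/T, Out/w/U/H. Columns: d, a.
{Stay/z/D/T, Stay/z/D/H, Stay/w/D/T, Stay/w/D/H} → row (2,5) (1,2)
{Stay/z/U/T, Stay/z/U/H, Stay/w/U/T, Stay/w/U/H} → row (2,5) (2,3)
{In/z/D/T, In/z/U/T} → row (1,5) (1,5)
{In/z/D/H, In/z/U/H} → row (2,1) (2,1)
{In/w/D/T, In/w/D/H, In/w/U/T, In/w/U/H} → row (6,1) (6,1)
{Out/z/D/T, Out/z/D/H, Out/z/U/T, Out/z/U/H, Out/w/D/T, Out/w/D/H, Out/w/U/T, Out/w/U/H} → row (2,5) (2,5)
That's 6 distinct rows out of 24 strategies.

6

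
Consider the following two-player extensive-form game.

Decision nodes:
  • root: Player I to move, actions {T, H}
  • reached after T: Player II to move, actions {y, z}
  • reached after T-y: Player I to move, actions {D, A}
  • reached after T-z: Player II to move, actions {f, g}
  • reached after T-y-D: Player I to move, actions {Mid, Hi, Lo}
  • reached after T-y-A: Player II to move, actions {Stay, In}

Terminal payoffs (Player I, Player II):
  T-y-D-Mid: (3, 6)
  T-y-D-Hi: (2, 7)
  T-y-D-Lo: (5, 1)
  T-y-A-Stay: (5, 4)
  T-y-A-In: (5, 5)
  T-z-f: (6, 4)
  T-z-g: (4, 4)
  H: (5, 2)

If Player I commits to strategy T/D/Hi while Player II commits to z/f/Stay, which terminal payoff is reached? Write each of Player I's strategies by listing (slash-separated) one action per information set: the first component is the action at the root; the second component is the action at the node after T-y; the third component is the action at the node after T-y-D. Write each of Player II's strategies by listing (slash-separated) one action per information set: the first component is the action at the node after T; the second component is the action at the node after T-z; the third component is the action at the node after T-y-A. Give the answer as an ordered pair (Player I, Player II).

(6, 4)

Trace the play path from the root:
  Player I plays T
  Player II plays z at [T]
  Player II plays f at [T-z]
→ terminal payoff (6, 4).
(Player I's choice at the node after T-y is never reached on this path, so it doesn't affect the outcome.)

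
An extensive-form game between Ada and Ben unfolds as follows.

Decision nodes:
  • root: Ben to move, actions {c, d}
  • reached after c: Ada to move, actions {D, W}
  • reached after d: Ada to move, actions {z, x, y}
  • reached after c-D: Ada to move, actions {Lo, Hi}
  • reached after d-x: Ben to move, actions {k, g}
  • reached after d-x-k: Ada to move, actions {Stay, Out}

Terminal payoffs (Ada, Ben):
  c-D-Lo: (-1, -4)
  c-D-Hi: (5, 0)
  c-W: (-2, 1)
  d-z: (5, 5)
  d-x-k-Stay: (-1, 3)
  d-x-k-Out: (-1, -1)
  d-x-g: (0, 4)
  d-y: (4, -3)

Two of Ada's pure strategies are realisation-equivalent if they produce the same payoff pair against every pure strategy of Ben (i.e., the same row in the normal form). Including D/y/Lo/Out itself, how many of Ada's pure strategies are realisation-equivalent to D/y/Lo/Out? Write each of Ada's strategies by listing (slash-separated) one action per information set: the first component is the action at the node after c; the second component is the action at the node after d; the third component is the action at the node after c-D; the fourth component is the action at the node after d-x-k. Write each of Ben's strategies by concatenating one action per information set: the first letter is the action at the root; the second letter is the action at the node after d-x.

Row for D/y/Lo/Out (columns ck, cg, dk, dg): (-1,-4) (-1,-4) (4,-3) (4,-3).
Under D/y/Lo/Out, Ada's choice at the node after d-x-k can never be reached regardless of what Ben does, so varying those choices leaves every outcome unchanged.
Holding the reachable choices fixed and varying the unreachable one freely already gives 2 equivalent strategies.
No other strategy reproduces this row, so those 2 are the full class: D/y/Lo/Stay, D/y/Lo/Out.

2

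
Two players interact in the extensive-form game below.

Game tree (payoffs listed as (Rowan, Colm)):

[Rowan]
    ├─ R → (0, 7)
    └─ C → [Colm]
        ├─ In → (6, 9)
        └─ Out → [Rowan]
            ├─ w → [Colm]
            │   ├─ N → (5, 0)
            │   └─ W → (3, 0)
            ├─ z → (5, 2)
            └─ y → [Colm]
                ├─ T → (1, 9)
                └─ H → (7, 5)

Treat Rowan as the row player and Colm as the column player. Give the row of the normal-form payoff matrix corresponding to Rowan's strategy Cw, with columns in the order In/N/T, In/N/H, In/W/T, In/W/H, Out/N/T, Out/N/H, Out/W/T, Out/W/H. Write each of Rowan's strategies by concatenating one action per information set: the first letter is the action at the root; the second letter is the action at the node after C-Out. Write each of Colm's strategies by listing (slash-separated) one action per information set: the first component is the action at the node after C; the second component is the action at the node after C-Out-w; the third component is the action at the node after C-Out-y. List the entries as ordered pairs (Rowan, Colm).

(6,9) (6,9) (6,9) (6,9) (5,0) (5,0) (3,0) (3,0)

vs In/N/T: Rowan plays C → Colm plays In at [C] → (6, 9)
vs In/N/H: Rowan plays C → Colm plays In at [C] → (6, 9)
vs In/W/T: Rowan plays C → Colm plays In at [C] → (6, 9)
vs In/W/H: Rowan plays C → Colm plays In at [C] → (6, 9)
vs Out/N/T: Rowan plays C → Colm plays Out at [C] → Rowan plays w at [C-Out] → Colm plays N at [C-Out-w] → (5, 0)
vs Out/N/H: Rowan plays C → Colm plays Out at [C] → Rowan plays w at [C-Out] → Colm plays N at [C-Out-w] → (5, 0)
vs Out/W/T: Rowan plays C → Colm plays Out at [C] → Rowan plays w at [C-Out] → Colm plays W at [C-Out-w] → (3, 0)
vs Out/W/H: Rowan plays C → Colm plays Out at [C] → Rowan plays w at [C-Out] → Colm plays W at [C-Out-w] → (3, 0)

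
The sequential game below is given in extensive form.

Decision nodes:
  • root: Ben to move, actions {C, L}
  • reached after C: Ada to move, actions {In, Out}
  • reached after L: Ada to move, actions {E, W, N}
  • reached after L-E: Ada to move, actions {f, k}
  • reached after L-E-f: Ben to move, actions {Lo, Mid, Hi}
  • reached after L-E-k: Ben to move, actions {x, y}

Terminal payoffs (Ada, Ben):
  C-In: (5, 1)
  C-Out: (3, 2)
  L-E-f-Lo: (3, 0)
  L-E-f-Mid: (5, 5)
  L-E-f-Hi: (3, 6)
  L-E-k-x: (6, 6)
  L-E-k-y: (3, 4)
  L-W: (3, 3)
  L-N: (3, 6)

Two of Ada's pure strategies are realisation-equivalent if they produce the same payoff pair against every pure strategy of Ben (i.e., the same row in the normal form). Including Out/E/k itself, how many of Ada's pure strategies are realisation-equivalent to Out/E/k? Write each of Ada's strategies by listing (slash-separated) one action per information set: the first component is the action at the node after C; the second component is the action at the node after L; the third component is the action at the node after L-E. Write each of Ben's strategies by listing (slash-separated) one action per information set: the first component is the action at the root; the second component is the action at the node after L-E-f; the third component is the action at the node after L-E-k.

Row for Out/E/k (columns C/Lo/x, C/Lo/y, C/Mid/x, C/Mid/y, C/Hi/x, C/Hi/y, L/Lo/x, L/Lo/y, L/Mid/x, L/Mid/y, L/Hi/x, L/Hi/y): (3,2) (3,2) (3,2) (3,2) (3,2) (3,2) (6,6) (3,4) (6,6) (3,4) (6,6) (3,4).
Every one of Ada's information sets is on the play path for some reply by Ben when Ada follows Out/E/k.
Changing the action at any of them therefore changes at least one column, so only Out/E/k itself gives this row.

1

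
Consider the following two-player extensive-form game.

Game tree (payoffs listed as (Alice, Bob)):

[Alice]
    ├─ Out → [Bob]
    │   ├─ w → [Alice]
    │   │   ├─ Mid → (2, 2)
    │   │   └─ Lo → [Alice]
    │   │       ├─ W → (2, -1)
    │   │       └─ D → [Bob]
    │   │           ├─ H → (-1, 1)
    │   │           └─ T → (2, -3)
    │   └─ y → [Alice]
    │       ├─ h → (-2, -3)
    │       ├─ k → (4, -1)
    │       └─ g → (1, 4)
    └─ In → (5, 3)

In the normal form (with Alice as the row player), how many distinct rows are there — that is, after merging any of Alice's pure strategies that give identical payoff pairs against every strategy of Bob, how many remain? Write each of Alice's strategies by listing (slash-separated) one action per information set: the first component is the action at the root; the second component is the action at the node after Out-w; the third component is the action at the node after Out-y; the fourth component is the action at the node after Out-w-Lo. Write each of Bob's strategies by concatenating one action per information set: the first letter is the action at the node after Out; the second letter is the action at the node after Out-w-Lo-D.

10

Alice has 24 pure strategies: Out/Mid/h/W, Out/Mid/h/D, Out/Mid/k/W, Out/Mid/k/D, Out/Mid/g/W, Out/Mid/g/D, Out/Lo/h/W, Out/Lo/h/D, Out/Lo/k/W, Out/Lo/k/D, Out/Lo/g/W, Out/Lo/g/D, In/Mid/h/W, In/Mid/h/D, In/Mid/k/W, In/Mid/k/D, In/Mid/g/W, In/Mid/g/D, In/Lo/h/W, In/Lo/h/D, In/Lo/k/W, In/Lo/k/D, In/Lo/g/W, In/Lo/g/D. Columns: wH, wT, yH, yT.
{Out/Mid/h/W, Out/Mid/h/D} → row (2,2) (2,2) (-2,-3) (-2,-3)
{Out/Mid/k/W, Out/Mid/k/D} → row (2,2) (2,2) (4,-1) (4,-1)
{Out/Mid/g/W, Out/Mid/g/D} → row (2,2) (2,2) (1,4) (1,4)
{Out/Lo/h/W} → row (2,-1) (2,-1) (-2,-3) (-2,-3)
{Out/Lo/h/D} → row (-1,1) (2,-3) (-2,-3) (-2,-3)
{Out/Lo/k/W} → row (2,-1) (2,-1) (4,-1) (4,-1)
{Out/Lo/k/D} → row (-1,1) (2,-3) (4,-1) (4,-1)
{Out/Lo/g/W} → row (2,-1) (2,-1) (1,4) (1,4)
{Out/Lo/g/D} → row (-1,1) (2,-3) (1,4) (1,4)
{In/Mid/h/W, In/Mid/h/D, In/Mid/k/W, In/Mid/k/D, In/Mid/g/W, In/Mid/g/D, In/Lo/h/W, In/Lo/h/D, In/Lo/k/W, In/Lo/k/D, In/Lo/g/W, In/Lo/g/D} → row (5,3) (5,3) (5,3) (5,3)
That's 10 distinct rows out of 24 strategies.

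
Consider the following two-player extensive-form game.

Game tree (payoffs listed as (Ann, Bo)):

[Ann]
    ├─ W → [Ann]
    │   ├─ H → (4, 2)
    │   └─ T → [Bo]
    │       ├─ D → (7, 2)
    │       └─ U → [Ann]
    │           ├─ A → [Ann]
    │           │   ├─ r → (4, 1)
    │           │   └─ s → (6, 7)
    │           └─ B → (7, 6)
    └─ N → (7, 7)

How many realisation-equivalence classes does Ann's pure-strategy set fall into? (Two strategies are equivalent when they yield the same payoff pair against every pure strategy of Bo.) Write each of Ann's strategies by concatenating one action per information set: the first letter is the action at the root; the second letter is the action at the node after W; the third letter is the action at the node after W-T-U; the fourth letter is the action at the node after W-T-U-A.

Ann has 16 pure strategies: WHAr, WHAs, WHBr, WHBs, WTAr, WTAs, WTBr, WTBs, NHAr, NHAs, NHBr, NHBs, NTAr, NTAs, NTBr, NTBs. Columns: D, U.
{WHAr, WHAs, WHBr, WHBs} → row (4,2) (4,2)
{WTAr} → row (7,2) (4,1)
{WTAs} → row (7,2) (6,7)
{WTBr, WTBs} → row (7,2) (7,6)
{NHAr, NHAs, NHBr, NHBs, NTAr, NTAs, NTBr, NTBs} → row (7,7) (7,7)
That's 5 distinct rows out of 16 strategies.

5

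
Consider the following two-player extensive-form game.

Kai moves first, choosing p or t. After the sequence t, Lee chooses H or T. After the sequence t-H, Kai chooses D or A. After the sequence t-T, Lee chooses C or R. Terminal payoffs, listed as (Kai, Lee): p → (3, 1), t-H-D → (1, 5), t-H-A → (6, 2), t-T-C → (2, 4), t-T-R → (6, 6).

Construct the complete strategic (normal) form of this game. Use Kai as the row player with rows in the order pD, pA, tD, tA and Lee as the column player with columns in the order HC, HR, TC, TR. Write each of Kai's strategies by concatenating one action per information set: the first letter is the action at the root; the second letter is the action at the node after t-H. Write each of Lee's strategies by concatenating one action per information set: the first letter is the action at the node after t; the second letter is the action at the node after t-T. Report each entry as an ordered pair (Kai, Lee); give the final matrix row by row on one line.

           HC       HR       TC       TR
  pD    (3,1)    (3,1)    (3,1)    (3,1)
  pA    (3,1)    (3,1)    (3,1)    (3,1)
  tD    (1,5)    (1,5)    (2,4)    (6,6)
  tA    (6,2)    (6,2)    (2,4)    (6,6)

pD: (3,1) (3,1) (3,1) (3,1) | pA: (3,1) (3,1) (3,1) (3,1) | tD: (1,5) (1,5) (2,4) (6,6) | tA: (6,2) (6,2) (2,4) (6,6)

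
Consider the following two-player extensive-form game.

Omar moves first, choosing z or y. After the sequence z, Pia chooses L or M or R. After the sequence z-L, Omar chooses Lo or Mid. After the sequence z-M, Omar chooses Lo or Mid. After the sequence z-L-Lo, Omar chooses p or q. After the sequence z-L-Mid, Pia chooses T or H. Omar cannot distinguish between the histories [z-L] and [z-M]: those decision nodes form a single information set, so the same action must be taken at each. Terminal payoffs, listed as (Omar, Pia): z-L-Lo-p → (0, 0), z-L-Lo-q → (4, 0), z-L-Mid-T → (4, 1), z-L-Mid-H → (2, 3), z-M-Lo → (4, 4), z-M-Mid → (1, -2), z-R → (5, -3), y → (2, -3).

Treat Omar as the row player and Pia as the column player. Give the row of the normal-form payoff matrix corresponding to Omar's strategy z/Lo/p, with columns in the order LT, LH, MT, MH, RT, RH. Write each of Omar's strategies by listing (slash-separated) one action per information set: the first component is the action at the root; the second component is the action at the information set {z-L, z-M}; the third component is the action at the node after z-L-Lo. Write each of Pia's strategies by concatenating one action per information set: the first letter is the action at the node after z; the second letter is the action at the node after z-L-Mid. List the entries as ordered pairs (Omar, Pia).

vs LT: Omar plays z → Pia plays L at [z] → Omar plays Lo at [z-L] → Omar plays p at [z-L-Lo] → (0, 0)
vs LH: Omar plays z → Pia plays L at [z] → Omar plays Lo at [z-L] → Omar plays p at [z-L-Lo] → (0, 0)
vs MT: Omar plays z → Pia plays M at [z] → Omar plays Lo at [z-M] → (4, 4)
vs MH: Omar plays z → Pia plays M at [z] → Omar plays Lo at [z-M] → (4, 4)
vs RT: Omar plays z → Pia plays R at [z] → (5, -3)
vs RH: Omar plays z → Pia plays R at [z] → (5, -3)

(0,0) (0,0) (4,4) (4,4) (5,-3) (5,-3)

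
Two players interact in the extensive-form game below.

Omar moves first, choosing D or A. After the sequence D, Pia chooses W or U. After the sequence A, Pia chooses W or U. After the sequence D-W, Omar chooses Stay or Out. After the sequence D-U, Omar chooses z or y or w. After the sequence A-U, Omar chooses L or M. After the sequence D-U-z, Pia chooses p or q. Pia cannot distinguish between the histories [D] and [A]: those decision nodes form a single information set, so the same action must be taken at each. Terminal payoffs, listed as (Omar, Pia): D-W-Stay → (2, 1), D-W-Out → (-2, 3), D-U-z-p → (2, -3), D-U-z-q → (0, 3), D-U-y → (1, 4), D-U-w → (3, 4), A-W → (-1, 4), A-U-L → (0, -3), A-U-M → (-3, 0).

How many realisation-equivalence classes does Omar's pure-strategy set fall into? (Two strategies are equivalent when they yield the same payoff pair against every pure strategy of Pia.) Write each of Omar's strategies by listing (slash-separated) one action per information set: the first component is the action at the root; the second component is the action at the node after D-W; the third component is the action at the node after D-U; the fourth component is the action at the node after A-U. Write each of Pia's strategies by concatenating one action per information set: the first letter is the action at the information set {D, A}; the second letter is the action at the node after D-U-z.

Omar has 24 pure strategies: D/Stay/z/L, D/Stay/z/M, D/Stay/y/L, D/Stay/y/M, D/Stay/w/L, D/Stay/w/M, D/Out/z/L, D/Out/z/M, D/Out/y/L, D/Out/y/M, D/Out/w/L, D/Out/w/M, A/Stay/z/L, A/Stay/z/M, A/Stay/y/L, A/Stay/y/M, A/Stay/w/L, A/Stay/w/M, A/Out/z/L, A/Out/z/M, A/Out/y/L, A/Out/y/M, A/Out/w/L, A/Out/w/M. Columns: Wp, Wq, Up, Uq.
{D/Stay/z/L, D/Stay/z/M} → row (2,1) (2,1) (2,-3) (0,3)
{D/Stay/y/L, D/Stay/y/M} → row (2,1) (2,1) (1,4) (1,4)
{D/Stay/w/L, D/Stay/w/M} → row (2,1) (2,1) (3,4) (3,4)
{D/Out/z/L, D/Out/z/M} → row (-2,3) (-2,3) (2,-3) (0,3)
{D/Out/y/L, D/Out/y/M} → row (-2,3) (-2,3) (1,4) (1,4)
{D/Out/w/L, D/Out/w/M} → row (-2,3) (-2,3) (3,4) (3,4)
{A/Stay/z/L, A/Stay/y/L, A/Stay/w/L, A/Out/z/L, A/Out/y/L, A/Out/w/L} → row (-1,4) (-1,4) (0,-3) (0,-3)
{A/Stay/z/M, A/Stay/y/M, A/Stay/w/M, A/Out/z/M, A/Out/y/M, A/Out/w/M} → row (-1,4) (-1,4) (-3,0) (-3,0)
That's 8 distinct rows out of 24 strategies.

8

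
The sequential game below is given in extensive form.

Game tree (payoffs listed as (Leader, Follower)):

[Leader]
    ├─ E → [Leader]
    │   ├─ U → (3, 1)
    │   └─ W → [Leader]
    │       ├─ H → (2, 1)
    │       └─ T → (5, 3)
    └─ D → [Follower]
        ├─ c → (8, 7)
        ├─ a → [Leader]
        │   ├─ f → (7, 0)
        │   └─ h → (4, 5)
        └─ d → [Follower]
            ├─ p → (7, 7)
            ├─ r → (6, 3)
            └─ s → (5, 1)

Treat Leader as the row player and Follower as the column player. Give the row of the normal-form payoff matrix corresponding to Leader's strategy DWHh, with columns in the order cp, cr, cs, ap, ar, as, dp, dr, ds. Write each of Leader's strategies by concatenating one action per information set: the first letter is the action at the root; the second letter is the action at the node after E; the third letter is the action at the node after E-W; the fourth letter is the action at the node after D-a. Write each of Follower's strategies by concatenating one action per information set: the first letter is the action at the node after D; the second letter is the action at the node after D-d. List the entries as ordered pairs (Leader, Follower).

vs cp: Leader plays D → Follower plays c at [D] → (8, 7)
vs cr: Leader plays D → Follower plays c at [D] → (8, 7)
vs cs: Leader plays D → Follower plays c at [D] → (8, 7)
vs ap: Leader plays D → Follower plays a at [D] → Leader plays h at [D-a] → (4, 5)
vs ar: Leader plays D → Follower plays a at [D] → Leader plays h at [D-a] → (4, 5)
vs as: Leader plays D → Follower plays a at [D] → Leader plays h at [D-a] → (4, 5)
vs dp: Leader plays D → Follower plays d at [D] → Follower plays p at [D-d] → (7, 7)
vs dr: Leader plays D → Follower plays d at [D] → Follower plays r at [D-d] → (6, 3)
vs ds: Leader plays D → Follower plays d at [D] → Follower plays s at [D-d] → (5, 1)

(8,7) (8,7) (8,7) (4,5) (4,5) (4,5) (7,7) (6,3) (5,1)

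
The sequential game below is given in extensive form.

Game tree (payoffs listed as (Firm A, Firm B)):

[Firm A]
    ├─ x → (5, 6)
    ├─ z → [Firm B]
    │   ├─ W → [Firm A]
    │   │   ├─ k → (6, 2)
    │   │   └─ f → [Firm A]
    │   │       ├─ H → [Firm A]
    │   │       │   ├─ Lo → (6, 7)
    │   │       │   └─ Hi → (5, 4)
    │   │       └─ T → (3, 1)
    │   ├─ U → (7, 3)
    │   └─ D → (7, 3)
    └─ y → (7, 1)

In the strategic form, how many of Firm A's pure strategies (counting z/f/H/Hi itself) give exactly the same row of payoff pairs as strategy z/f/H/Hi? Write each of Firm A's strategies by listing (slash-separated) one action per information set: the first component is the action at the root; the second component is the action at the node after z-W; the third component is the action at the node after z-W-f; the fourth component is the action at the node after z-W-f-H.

Row for z/f/H/Hi (columns W, U, D): (5,4) (7,3) (7,3).
Every one of Firm A's information sets is on the play path for some reply by Firm B when Firm A follows z/f/H/Hi.
Changing the action at any of them therefore changes at least one column, so only z/f/H/Hi itself gives this row.

1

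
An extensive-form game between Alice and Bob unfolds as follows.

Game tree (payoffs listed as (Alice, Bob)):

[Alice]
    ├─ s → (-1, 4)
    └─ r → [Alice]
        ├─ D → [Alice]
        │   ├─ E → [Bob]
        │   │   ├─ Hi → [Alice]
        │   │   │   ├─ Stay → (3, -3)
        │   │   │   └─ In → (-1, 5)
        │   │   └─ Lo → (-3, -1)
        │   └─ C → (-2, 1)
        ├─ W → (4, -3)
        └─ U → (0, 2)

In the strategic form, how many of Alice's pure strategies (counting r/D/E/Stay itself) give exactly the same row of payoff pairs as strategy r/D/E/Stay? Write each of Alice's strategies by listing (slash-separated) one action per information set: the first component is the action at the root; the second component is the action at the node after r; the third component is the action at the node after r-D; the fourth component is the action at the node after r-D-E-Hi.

Row for r/D/E/Stay (columns Hi, Lo): (3,-3) (-3,-1).
Every one of Alice's information sets is on the play path for some reply by Bob when Alice follows r/D/E/Stay.
Changing the action at any of them therefore changes at least one column, so only r/D/E/Stay itself gives this row.

1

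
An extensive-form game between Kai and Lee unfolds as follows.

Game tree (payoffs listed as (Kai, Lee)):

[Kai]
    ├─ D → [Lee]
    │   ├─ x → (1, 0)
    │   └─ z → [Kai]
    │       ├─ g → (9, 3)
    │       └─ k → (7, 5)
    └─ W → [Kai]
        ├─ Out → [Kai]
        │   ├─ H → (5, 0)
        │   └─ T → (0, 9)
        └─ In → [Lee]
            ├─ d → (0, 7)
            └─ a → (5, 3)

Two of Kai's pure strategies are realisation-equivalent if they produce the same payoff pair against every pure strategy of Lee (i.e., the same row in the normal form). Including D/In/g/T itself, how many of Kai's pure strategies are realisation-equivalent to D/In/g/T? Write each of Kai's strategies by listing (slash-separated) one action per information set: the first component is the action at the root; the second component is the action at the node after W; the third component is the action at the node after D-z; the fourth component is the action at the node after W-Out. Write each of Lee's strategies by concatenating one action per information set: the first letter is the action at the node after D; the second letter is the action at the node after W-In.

Row for D/In/g/T (columns xd, xa, zd, za): (1,0) (1,0) (9,3) (9,3).
Under D/In/g/T, Kai's choice at the node after W and at the node after W-Out can never be reached regardless of what Lee does, so varying those choices leaves every outcome unchanged.
Holding the reachable choices fixed and varying the unreachable ones freely already gives 2 × 2 = 4 equivalent strategies.
No other strategy reproduces this row, so those 4 are the full class: D/Out/g/H, D/Out/g/T, D/In/g/H, D/In/g/T.

4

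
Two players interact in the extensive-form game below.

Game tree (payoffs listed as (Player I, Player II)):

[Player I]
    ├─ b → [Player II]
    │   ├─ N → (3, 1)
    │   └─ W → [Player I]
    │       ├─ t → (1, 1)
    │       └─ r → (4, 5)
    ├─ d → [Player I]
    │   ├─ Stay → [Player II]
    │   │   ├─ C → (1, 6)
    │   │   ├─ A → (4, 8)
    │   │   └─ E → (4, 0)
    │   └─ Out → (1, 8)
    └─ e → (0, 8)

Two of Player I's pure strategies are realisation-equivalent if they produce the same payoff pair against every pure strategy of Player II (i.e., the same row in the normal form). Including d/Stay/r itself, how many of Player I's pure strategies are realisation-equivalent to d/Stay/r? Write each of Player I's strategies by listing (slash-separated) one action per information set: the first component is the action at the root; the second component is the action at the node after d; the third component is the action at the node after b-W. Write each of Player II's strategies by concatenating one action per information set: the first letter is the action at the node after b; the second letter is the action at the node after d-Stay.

2

Row for d/Stay/r (columns NC, NA, NE, WC, WA, WE): (1,6) (4,8) (4,0) (1,6) (4,8) (4,0).
Under d/Stay/r, Player I's choice at the node after b-W can never be reached regardless of what Player II does, so varying those choices leaves every outcome unchanged.
Holding the reachable choices fixed and varying the unreachable one freely already gives 2 equivalent strategies.
No other strategy reproduces this row, so those 2 are the full class: d/Stay/t, d/Stay/r.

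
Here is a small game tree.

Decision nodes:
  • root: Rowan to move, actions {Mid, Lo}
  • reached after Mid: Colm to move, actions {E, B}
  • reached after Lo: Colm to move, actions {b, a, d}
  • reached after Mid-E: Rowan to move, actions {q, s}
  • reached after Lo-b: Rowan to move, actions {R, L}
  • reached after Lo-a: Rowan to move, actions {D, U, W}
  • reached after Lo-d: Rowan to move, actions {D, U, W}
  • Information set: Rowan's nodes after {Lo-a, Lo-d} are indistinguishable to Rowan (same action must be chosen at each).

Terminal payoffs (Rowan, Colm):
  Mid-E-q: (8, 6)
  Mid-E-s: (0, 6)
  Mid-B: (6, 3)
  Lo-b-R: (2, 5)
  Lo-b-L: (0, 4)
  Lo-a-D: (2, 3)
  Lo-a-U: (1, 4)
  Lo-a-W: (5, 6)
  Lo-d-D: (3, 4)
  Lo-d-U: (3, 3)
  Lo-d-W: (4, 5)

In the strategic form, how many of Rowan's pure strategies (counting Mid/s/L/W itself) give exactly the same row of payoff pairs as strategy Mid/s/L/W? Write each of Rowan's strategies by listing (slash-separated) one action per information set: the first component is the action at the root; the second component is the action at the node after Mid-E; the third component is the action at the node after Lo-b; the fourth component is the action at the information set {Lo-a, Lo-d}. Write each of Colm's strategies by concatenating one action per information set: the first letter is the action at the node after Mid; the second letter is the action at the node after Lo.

6

Row for Mid/s/L/W (columns Eb, Ea, Ed, Bb, Ba, Bd): (0,6) (0,6) (0,6) (6,3) (6,3) (6,3).
Under Mid/s/L/W, Rowan's choice at the node after Lo-b and at the information set {Lo-a, Lo-d} can never be reached regardless of what Colm does, so varying those choices leaves every outcome unchanged.
Holding the reachable choices fixed and varying the unreachable ones freely already gives 2 × 3 = 6 equivalent strategies.
No other strategy reproduces this row, so those 6 are the full class: Mid/s/R/D, Mid/s/R/U, Mid/s/R/W, Mid/s/L/D, Mid/s/L/U, Mid/s/L/W.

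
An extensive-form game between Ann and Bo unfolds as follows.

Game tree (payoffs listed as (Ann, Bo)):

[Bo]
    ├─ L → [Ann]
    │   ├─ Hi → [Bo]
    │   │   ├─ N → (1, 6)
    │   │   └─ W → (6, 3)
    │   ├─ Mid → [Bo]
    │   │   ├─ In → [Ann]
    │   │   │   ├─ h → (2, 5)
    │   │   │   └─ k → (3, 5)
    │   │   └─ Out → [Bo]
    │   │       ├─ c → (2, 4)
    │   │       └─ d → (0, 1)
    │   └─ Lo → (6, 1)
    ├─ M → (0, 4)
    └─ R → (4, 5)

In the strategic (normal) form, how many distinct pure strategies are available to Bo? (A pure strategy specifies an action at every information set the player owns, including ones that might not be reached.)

24

Bo owns the root with actions {L, M, R} — three choices.
Bo owns the node after L-Hi with actions {N, W} — two choices.
Bo owns the node after L-Mid with actions {In, Out} — two choices.
Bo owns the node after L-Mid-Out with actions {c, d} — two choices.
A pure strategy fixes one action at each information set independently, so the count is the product 3 × 2 × 2 × 2 = 24.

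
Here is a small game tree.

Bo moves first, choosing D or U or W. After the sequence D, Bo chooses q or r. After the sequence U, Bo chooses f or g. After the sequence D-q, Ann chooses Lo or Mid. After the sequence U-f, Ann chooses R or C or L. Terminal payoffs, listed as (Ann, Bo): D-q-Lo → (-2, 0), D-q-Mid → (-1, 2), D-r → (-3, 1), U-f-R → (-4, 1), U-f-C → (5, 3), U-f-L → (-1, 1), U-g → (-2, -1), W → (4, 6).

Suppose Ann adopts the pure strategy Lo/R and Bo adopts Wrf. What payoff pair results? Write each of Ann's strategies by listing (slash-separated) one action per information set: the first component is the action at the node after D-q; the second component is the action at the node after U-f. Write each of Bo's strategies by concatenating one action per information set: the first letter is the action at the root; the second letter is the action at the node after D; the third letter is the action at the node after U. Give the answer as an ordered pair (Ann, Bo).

(4, 6)

Trace the play path from the root:
  Bo plays W
→ terminal payoff (4, 6).
(Ann's choice at the node after D-q is never reached on this path, so it doesn't affect the outcome.)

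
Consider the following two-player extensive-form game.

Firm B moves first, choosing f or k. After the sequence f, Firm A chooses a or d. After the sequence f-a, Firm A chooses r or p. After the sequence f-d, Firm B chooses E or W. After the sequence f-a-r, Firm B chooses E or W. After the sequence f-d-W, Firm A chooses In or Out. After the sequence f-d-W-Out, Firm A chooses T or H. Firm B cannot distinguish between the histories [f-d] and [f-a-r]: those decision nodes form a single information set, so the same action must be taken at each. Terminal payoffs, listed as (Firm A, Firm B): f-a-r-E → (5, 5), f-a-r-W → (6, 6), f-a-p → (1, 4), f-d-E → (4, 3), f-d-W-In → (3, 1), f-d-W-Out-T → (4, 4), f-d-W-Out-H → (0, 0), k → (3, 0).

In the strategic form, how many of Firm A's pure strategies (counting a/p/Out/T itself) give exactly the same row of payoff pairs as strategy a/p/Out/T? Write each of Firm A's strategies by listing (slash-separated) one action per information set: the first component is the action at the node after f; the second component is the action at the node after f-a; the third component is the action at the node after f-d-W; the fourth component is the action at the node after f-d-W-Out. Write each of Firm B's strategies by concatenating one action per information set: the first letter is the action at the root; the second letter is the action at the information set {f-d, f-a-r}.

4

Row for a/p/Out/T (columns fE, fW, kE, kW): (1,4) (1,4) (3,0) (3,0).
Under a/p/Out/T, Firm A's choice at the node after f-d-W and at the node after f-d-W-Out can never be reached regardless of what Firm B does, so varying those choices leaves every outcome unchanged.
Holding the reachable choices fixed and varying the unreachable ones freely already gives 2 × 2 = 4 equivalent strategies.
No other strategy reproduces this row, so those 4 are the full class: a/p/In/T, a/p/In/H, a/p/Out/T, a/p/Out/H.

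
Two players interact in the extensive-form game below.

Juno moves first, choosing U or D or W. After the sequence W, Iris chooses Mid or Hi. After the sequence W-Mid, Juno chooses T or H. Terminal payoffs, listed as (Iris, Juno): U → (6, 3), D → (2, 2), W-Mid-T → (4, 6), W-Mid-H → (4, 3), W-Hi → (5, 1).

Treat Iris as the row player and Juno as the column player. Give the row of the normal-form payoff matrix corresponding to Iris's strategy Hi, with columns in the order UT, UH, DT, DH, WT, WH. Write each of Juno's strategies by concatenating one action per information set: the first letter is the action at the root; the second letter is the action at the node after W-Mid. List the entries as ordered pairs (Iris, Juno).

vs UT: Juno plays U → (6, 3)
vs UH: Juno plays U → (6, 3)
vs DT: Juno plays D → (2, 2)
vs DH: Juno plays D → (2, 2)
vs WT: Juno plays W → Iris plays Hi at [W] → (5, 1)
vs WH: Juno plays W → Iris plays Hi at [W] → (5, 1)

(6,3) (6,3) (2,2) (2,2) (5,1) (5,1)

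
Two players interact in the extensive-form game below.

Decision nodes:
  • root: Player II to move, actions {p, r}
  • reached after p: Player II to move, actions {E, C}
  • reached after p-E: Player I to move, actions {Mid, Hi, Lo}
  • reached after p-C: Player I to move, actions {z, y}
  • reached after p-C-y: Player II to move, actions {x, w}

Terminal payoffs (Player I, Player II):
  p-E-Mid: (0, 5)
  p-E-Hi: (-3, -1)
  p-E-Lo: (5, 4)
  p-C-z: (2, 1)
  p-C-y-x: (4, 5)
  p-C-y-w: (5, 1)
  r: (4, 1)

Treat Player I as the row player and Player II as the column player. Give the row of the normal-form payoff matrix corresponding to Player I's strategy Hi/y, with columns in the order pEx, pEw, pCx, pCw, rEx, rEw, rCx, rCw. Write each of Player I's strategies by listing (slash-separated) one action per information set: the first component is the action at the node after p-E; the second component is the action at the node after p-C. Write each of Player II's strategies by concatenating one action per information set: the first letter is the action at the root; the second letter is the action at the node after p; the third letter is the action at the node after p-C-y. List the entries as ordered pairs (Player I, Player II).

(-3,-1) (-3,-1) (4,5) (5,1) (4,1) (4,1) (4,1) (4,1)

vs pEx: Player II plays p → Player II plays E at [p] → Player I plays Hi at [p-E] → (-3, -1)
vs pEw: Player II plays p → Player II plays E at [p] → Player I plays Hi at [p-E] → (-3, -1)
vs pCx: Player II plays p → Player II plays C at [p] → Player I plays y at [p-C] → Player II plays x at [p-C-y] → (4, 5)
vs pCw: Player II plays p → Player II plays C at [p] → Player I plays y at [p-C] → Player II plays w at [p-C-y] → (5, 1)
vs rEx: Player II plays r → (4, 1)
vs rEw: Player II plays r → (4, 1)
vs rCx: Player II plays r → (4, 1)
vs rCw: Player II plays r → (4, 1)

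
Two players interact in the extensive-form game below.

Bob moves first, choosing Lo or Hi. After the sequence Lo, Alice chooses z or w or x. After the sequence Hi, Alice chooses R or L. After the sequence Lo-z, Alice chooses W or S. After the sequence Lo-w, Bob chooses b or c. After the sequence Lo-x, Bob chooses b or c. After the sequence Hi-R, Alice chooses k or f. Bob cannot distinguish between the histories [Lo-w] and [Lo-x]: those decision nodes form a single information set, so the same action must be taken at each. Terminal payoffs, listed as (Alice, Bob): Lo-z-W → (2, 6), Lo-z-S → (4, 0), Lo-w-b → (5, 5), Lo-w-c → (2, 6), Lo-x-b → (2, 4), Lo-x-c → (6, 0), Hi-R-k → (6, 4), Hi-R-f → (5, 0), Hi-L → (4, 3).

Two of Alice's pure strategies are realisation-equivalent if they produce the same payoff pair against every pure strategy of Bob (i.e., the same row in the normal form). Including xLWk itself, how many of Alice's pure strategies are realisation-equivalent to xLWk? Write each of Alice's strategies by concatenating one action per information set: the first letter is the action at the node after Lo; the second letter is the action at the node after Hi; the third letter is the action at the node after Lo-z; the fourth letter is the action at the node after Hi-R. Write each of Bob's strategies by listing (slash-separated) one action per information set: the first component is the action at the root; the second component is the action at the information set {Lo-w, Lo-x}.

Row for xLWk (columns Lo/b, Lo/c, Hi/b, Hi/c): (2,4) (6,0) (4,3) (4,3).
Under xLWk, Alice's choice at the node after Lo-z and at the node after Hi-R can never be reached regardless of what Bob does, so varying those choices leaves every outcome unchanged.
Holding the reachable choices fixed and varying the unreachable ones freely already gives 2 × 2 = 4 equivalent strategies.
No other strategy reproduces this row, so those 4 are the full class: xLWk, xLWf, xLSk, xLSf.

4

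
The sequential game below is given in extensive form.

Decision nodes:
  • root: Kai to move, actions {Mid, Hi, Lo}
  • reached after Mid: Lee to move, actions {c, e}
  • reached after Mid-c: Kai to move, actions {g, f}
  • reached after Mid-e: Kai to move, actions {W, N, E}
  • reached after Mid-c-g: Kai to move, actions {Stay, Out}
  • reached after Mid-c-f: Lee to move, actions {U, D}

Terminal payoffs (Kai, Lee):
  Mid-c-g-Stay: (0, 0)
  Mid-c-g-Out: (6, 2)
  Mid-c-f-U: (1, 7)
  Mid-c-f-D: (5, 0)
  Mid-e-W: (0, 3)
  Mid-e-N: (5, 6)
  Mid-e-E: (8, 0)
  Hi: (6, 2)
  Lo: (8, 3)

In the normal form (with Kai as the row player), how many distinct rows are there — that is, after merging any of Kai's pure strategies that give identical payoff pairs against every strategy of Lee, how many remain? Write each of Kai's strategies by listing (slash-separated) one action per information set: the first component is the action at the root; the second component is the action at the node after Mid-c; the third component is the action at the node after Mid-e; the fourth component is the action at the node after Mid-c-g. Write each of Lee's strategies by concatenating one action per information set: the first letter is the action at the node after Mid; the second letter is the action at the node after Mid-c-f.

Kai has 36 pure strategies: Mid/g/W/Stay, Mid/g/W/Out, Mid/g/N/Stay, Mid/g/N/Out, Mid/g/E/Stay, Mid/g/E/Out, Mid/f/W/Stay, Mid/f/W/Out, Mid/f/N/Stay, Mid/f/N/Out, Mid/f/E/Stay, Mid/f/E/Out, Hi/g/W/Stay, Hi/g/W/Out, Hi/g/N/Stay, Hi/g/N/Out, Hi/g/E/Stay, Hi/g/E/Out, Hi/f/W/Stay, Hi/f/W/Out, Hi/f/N/Stay, Hi/f/N/Out, Hi/f/E/Stay, Hi/f/E/Out, Lo/g/W/Stay, Lo/g/W/Out, Lo/g/N/Stay, Lo/g/N/Out, Lo/g/E/Stay, Lo/g/E/Out, Lo/f/W/Stay, Lo/f/W/Out, Lo/f/N/Stay, Lo/f/N/Out, Lo/f/E/Stay, Lo/f/E/Out. Columns: cU, cD, eU, eD.
{Mid/g/W/Stay} → row (0,0) (0,0) (0,3) (0,3)
{Mid/g/W/Out} → row (6,2) (6,2) (0,3) (0,3)
{Mid/g/N/Stay} → row (0,0) (0,0) (5,6) (5,6)
{Mid/g/N/Out} → row (6,2) (6,2) (5,6) (5,6)
{Mid/g/E/Stay} → row (0,0) (0,0) (8,0) (8,0)
{Mid/g/E/Out} → row (6,2) (6,2) (8,0) (8,0)
{Mid/f/W/Stay, Mid/f/W/Out} → row (1,7) (5,0) (0,3) (0,3)
{Mid/f/N/Stay, Mid/f/N/Out} → row (1,7) (5,0) (5,6) (5,6)
{Mid/f/E/Stay, Mid/f/E/Out} → row (1,7) (5,0) (8,0) (8,0)
{Hi/g/W/Stay, Hi/g/W/Out, Hi/g/N/Stay, Hi/g/N/Out, Hi/g/E/Stay, Hi/g/E/Out, Hi/f/W/Stay, Hi/f/W/Out, Hi/f/N/Stay, Hi/f/N/Out, Hi/f/E/Stay, Hi/f/E/Out} → row (6,2) (6,2) (6,2) (6,2)
{Lo/g/W/Stay, Lo/g/W/Out, Lo/g/N/Stay, Lo/g/N/Out, Lo/g/E/Stay, Lo/g/E/Out, Lo/f/W/Stay, Lo/f/W/Out, Lo/f/N/Stay, Lo/f/N/Out, Lo/f/E/Stay, Lo/f/E/Out} → row (8,3) (8,3) (8,3) (8,3)
That's 11 distinct rows out of 36 strategies.

11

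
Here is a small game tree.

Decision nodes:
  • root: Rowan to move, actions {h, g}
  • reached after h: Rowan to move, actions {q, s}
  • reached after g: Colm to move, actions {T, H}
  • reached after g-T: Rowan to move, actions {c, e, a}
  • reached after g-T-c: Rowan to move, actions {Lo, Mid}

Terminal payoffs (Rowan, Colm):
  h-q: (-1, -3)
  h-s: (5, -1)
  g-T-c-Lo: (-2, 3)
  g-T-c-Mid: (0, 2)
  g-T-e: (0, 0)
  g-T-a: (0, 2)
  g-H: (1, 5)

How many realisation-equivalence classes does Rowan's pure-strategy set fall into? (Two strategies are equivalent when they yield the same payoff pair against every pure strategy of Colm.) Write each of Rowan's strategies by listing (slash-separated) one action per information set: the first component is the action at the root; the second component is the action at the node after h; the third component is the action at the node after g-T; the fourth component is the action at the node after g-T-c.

Rowan has 24 pure strategies: h/q/c/Lo, h/q/c/Mid, h/q/e/Lo, h/q/e/Mid, h/q/a/Lo, h/q/a/Mid, h/s/c/Lo, h/s/c/Mid, h/s/e/Lo, h/s/e/Mid, h/s/a/Lo, h/s/a/Mid, g/q/c/Lo, g/q/c/Mid, g/q/e/Lo, g/q/e/Mid, g/q/a/Lo, g/q/a/Mid, g/s/c/Lo, g/s/c/Mid, g/s/e/Lo, g/s/e/Mid, g/s/a/Lo, g/s/a/Mid. Columns: T, H.
{h/q/c/Lo, h/q/c/Mid, h/q/e/Lo, h/q/e/Mid, h/q/a/Lo, h/q/a/Mid} → row (-1,-3) (-1,-3)
{h/s/c/Lo, h/s/c/Mid, h/s/e/Lo, h/s/e/Mid, h/s/a/Lo, h/s/a/Mid} → row (5,-1) (5,-1)
{g/q/c/Lo, g/s/c/Lo} → row (-2,3) (1,5)
{g/q/c/Mid, g/q/a/Lo, g/q/a/Mid, g/s/c/Mid, g/s/a/Lo, g/s/a/Mid} → row (0,2) (1,5)
{g/q/e/Lo, g/q/e/Mid, g/s/e/Lo, g/s/e/Mid} → row (0,0) (1,5)
That's 5 distinct rows out of 24 strategies.

5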